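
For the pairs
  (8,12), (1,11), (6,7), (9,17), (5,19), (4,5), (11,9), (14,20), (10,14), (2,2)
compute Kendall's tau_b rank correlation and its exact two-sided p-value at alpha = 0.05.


Step 1: Enumerate the 45 unordered pairs (i,j) with i<j and classify each by sign(x_j-x_i) * sign(y_j-y_i).
  (1,2):dx=-7,dy=-1->C; (1,3):dx=-2,dy=-5->C; (1,4):dx=+1,dy=+5->C; (1,5):dx=-3,dy=+7->D
  (1,6):dx=-4,dy=-7->C; (1,7):dx=+3,dy=-3->D; (1,8):dx=+6,dy=+8->C; (1,9):dx=+2,dy=+2->C
  (1,10):dx=-6,dy=-10->C; (2,3):dx=+5,dy=-4->D; (2,4):dx=+8,dy=+6->C; (2,5):dx=+4,dy=+8->C
  (2,6):dx=+3,dy=-6->D; (2,7):dx=+10,dy=-2->D; (2,8):dx=+13,dy=+9->C; (2,9):dx=+9,dy=+3->C
  (2,10):dx=+1,dy=-9->D; (3,4):dx=+3,dy=+10->C; (3,5):dx=-1,dy=+12->D; (3,6):dx=-2,dy=-2->C
  (3,7):dx=+5,dy=+2->C; (3,8):dx=+8,dy=+13->C; (3,9):dx=+4,dy=+7->C; (3,10):dx=-4,dy=-5->C
  (4,5):dx=-4,dy=+2->D; (4,6):dx=-5,dy=-12->C; (4,7):dx=+2,dy=-8->D; (4,8):dx=+5,dy=+3->C
  (4,9):dx=+1,dy=-3->D; (4,10):dx=-7,dy=-15->C; (5,6):dx=-1,dy=-14->C; (5,7):dx=+6,dy=-10->D
  (5,8):dx=+9,dy=+1->C; (5,9):dx=+5,dy=-5->D; (5,10):dx=-3,dy=-17->C; (6,7):dx=+7,dy=+4->C
  (6,8):dx=+10,dy=+15->C; (6,9):dx=+6,dy=+9->C; (6,10):dx=-2,dy=-3->C; (7,8):dx=+3,dy=+11->C
  (7,9):dx=-1,dy=+5->D; (7,10):dx=-9,dy=-7->C; (8,9):dx=-4,dy=-6->C; (8,10):dx=-12,dy=-18->C
  (9,10):dx=-8,dy=-12->C
Step 2: C = 32, D = 13, total pairs = 45.
Step 3: tau = (C - D)/(n(n-1)/2) = (32 - 13)/45 = 0.422222.
Step 4: Exact two-sided p-value (enumerate n! = 3628800 permutations of y under H0): p = 0.108313.
Step 5: alpha = 0.05. fail to reject H0.

tau_b = 0.4222 (C=32, D=13), p = 0.108313, fail to reject H0.


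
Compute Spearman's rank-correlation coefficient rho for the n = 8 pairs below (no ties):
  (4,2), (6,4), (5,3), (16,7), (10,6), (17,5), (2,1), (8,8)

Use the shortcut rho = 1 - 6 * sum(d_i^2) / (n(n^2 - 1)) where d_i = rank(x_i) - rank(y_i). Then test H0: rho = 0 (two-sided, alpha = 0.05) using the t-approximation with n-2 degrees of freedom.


Step 1: Rank x and y separately (midranks; no ties here).
rank(x): 4->2, 6->4, 5->3, 16->7, 10->6, 17->8, 2->1, 8->5
rank(y): 2->2, 4->4, 3->3, 7->7, 6->6, 5->5, 1->1, 8->8
Step 2: d_i = R_x(i) - R_y(i); compute d_i^2.
  (2-2)^2=0, (4-4)^2=0, (3-3)^2=0, (7-7)^2=0, (6-6)^2=0, (8-5)^2=9, (1-1)^2=0, (5-8)^2=9
sum(d^2) = 18.
Step 3: rho = 1 - 6*18 / (8*(8^2 - 1)) = 1 - 108/504 = 0.785714.
Step 4: Under H0, t = rho * sqrt((n-2)/(1-rho^2)) = 3.1113 ~ t(6).
Step 5: Two-sided p-value from the t-distribution with 6 df = 0.020815.
Step 6: alpha = 0.05. reject H0.

rho = 0.7857, p = 0.020815, reject H0 at alpha = 0.05.


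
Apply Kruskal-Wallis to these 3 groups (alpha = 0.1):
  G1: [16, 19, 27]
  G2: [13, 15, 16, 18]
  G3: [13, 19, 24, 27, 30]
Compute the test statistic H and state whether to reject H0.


Step 1: Combine all N = 12 observations and assign midranks.
sorted (value, group, rank): (13,G2,1.5), (13,G3,1.5), (15,G2,3), (16,G1,4.5), (16,G2,4.5), (18,G2,6), (19,G1,7.5), (19,G3,7.5), (24,G3,9), (27,G1,10.5), (27,G3,10.5), (30,G3,12)
Step 2: Sum ranks within each group.
R_1 = 22.5 (n_1 = 3)
R_2 = 15 (n_2 = 4)
R_3 = 40.5 (n_3 = 5)
Step 3: H = 12/(N(N+1)) * sum(R_i^2/n_i) - 3(N+1)
     = 12/(12*13) * (22.5^2/3 + 15^2/4 + 40.5^2/5) - 3*13
     = 0.076923 * 553.05 - 39
     = 3.542308.
Step 4: Ties present; correction factor C = 1 - 24/(12^3 - 12) = 0.986014. Corrected H = 3.542308 / 0.986014 = 3.592553.
Step 5: Under H0, H ~ chi^2(2); p-value = 0.165916.
Step 6: alpha = 0.1. fail to reject H0.

H = 3.5926, df = 2, p = 0.165916, fail to reject H0.


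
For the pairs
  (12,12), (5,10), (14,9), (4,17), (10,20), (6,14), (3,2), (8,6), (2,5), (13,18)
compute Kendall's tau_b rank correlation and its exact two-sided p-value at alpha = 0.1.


Step 1: Enumerate the 45 unordered pairs (i,j) with i<j and classify each by sign(x_j-x_i) * sign(y_j-y_i).
  (1,2):dx=-7,dy=-2->C; (1,3):dx=+2,dy=-3->D; (1,4):dx=-8,dy=+5->D; (1,5):dx=-2,dy=+8->D
  (1,6):dx=-6,dy=+2->D; (1,7):dx=-9,dy=-10->C; (1,8):dx=-4,dy=-6->C; (1,9):dx=-10,dy=-7->C
  (1,10):dx=+1,dy=+6->C; (2,3):dx=+9,dy=-1->D; (2,4):dx=-1,dy=+7->D; (2,5):dx=+5,dy=+10->C
  (2,6):dx=+1,dy=+4->C; (2,7):dx=-2,dy=-8->C; (2,8):dx=+3,dy=-4->D; (2,9):dx=-3,dy=-5->C
  (2,10):dx=+8,dy=+8->C; (3,4):dx=-10,dy=+8->D; (3,5):dx=-4,dy=+11->D; (3,6):dx=-8,dy=+5->D
  (3,7):dx=-11,dy=-7->C; (3,8):dx=-6,dy=-3->C; (3,9):dx=-12,dy=-4->C; (3,10):dx=-1,dy=+9->D
  (4,5):dx=+6,dy=+3->C; (4,6):dx=+2,dy=-3->D; (4,7):dx=-1,dy=-15->C; (4,8):dx=+4,dy=-11->D
  (4,9):dx=-2,dy=-12->C; (4,10):dx=+9,dy=+1->C; (5,6):dx=-4,dy=-6->C; (5,7):dx=-7,dy=-18->C
  (5,8):dx=-2,dy=-14->C; (5,9):dx=-8,dy=-15->C; (5,10):dx=+3,dy=-2->D; (6,7):dx=-3,dy=-12->C
  (6,8):dx=+2,dy=-8->D; (6,9):dx=-4,dy=-9->C; (6,10):dx=+7,dy=+4->C; (7,8):dx=+5,dy=+4->C
  (7,9):dx=-1,dy=+3->D; (7,10):dx=+10,dy=+16->C; (8,9):dx=-6,dy=-1->C; (8,10):dx=+5,dy=+12->C
  (9,10):dx=+11,dy=+13->C
Step 2: C = 29, D = 16, total pairs = 45.
Step 3: tau = (C - D)/(n(n-1)/2) = (29 - 16)/45 = 0.288889.
Step 4: Exact two-sided p-value (enumerate n! = 3628800 permutations of y under H0): p = 0.291248.
Step 5: alpha = 0.1. fail to reject H0.

tau_b = 0.2889 (C=29, D=16), p = 0.291248, fail to reject H0.


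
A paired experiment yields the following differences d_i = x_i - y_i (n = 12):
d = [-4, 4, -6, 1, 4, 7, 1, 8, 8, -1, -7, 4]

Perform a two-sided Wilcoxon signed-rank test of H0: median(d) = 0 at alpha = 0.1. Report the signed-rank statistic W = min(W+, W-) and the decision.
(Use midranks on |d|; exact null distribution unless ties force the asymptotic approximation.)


Step 1: Drop any zero differences (none here) and take |d_i|.
|d| = [4, 4, 6, 1, 4, 7, 1, 8, 8, 1, 7, 4]
Step 2: Midrank |d_i| (ties get averaged ranks).
ranks: |4|->5.5, |4|->5.5, |6|->8, |1|->2, |4|->5.5, |7|->9.5, |1|->2, |8|->11.5, |8|->11.5, |1|->2, |7|->9.5, |4|->5.5
Step 3: Attach original signs; sum ranks with positive sign and with negative sign.
W+ = 5.5 + 2 + 5.5 + 9.5 + 2 + 11.5 + 11.5 + 5.5 = 53
W- = 5.5 + 8 + 2 + 9.5 = 25
(Check: W+ + W- = 78 should equal n(n+1)/2 = 78.)
Step 4: Test statistic W = min(W+, W-) = 25.
Step 5: Ties in |d|, so use the tie-corrected normal approximation.
        E[W] = n(n+1)/4 = 12*13/4 = 39.
        Tie groups: |d|=1 (t=3), |d|=4 (t=4), |d|=7 (t=2), |d|=8 (t=2); sum(t^3 - t) = 96.
        Var[W] = n(n+1)(2n+1)/24 - sum(t^3-t)/48 = 3900/24 - 96/48 = 160.5.
        z = (W - E[W]) / sqrt(Var[W]) = (25 - 39) / 12.6689 = -1.1051.
        Two-sided p = 2*Phi(z) = 0.269128.
Step 6: alpha = 0.1. fail to reject H0.

W+ = 53, W- = 25, W = min = 25, p = 0.269128, fail to reject H0.


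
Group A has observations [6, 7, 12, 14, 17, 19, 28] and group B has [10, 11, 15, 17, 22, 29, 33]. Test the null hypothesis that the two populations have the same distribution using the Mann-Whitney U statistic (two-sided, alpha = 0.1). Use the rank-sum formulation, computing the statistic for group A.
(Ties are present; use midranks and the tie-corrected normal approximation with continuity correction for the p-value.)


Step 1: Combine and sort all 14 observations; assign midranks.
sorted (value, group): (6,X), (7,X), (10,Y), (11,Y), (12,X), (14,X), (15,Y), (17,X), (17,Y), (19,X), (22,Y), (28,X), (29,Y), (33,Y)
ranks: 6->1, 7->2, 10->3, 11->4, 12->5, 14->6, 15->7, 17->8.5, 17->8.5, 19->10, 22->11, 28->12, 29->13, 33->14
Step 2: Rank sum for X: R1 = 1 + 2 + 5 + 6 + 8.5 + 10 + 12 = 44.5.
Step 3: U_X = R1 - n1(n1+1)/2 = 44.5 - 7*8/2 = 44.5 - 28 = 16.5.
       U_Y = n1*n2 - U_X = 49 - 16.5 = 32.5.
Step 4: Ties are present, so use the tie-corrected normal approximation (with continuity correction) for the p-value.
Step 5: p-value = 0.337373; compare to alpha = 0.1. fail to reject H0.

U_X = 16.5, p = 0.337373, fail to reject H0 at alpha = 0.1.


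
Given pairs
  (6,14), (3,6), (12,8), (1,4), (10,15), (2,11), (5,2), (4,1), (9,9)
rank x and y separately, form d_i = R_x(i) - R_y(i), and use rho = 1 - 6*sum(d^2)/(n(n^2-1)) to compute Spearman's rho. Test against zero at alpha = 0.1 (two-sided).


Step 1: Rank x and y separately (midranks; no ties here).
rank(x): 6->6, 3->3, 12->9, 1->1, 10->8, 2->2, 5->5, 4->4, 9->7
rank(y): 14->8, 6->4, 8->5, 4->3, 15->9, 11->7, 2->2, 1->1, 9->6
Step 2: d_i = R_x(i) - R_y(i); compute d_i^2.
  (6-8)^2=4, (3-4)^2=1, (9-5)^2=16, (1-3)^2=4, (8-9)^2=1, (2-7)^2=25, (5-2)^2=9, (4-1)^2=9, (7-6)^2=1
sum(d^2) = 70.
Step 3: rho = 1 - 6*70 / (9*(9^2 - 1)) = 1 - 420/720 = 0.416667.
Step 4: Under H0, t = rho * sqrt((n-2)/(1-rho^2)) = 1.2127 ~ t(7).
Step 5: Two-sided p-value from the t-distribution with 7 df = 0.264586.
Step 6: alpha = 0.1. fail to reject H0.

rho = 0.4167, p = 0.264586, fail to reject H0 at alpha = 0.1.


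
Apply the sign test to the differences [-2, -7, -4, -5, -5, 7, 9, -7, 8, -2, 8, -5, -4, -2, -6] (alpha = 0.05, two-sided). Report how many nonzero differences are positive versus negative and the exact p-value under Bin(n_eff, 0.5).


Step 1: Discard zero differences. Original n = 15; n_eff = number of nonzero differences = 15.
Nonzero differences (with sign): -2, -7, -4, -5, -5, +7, +9, -7, +8, -2, +8, -5, -4, -2, -6
Step 2: Count signs: positive = 4, negative = 11.
Step 3: Under H0: P(positive) = 0.5, so the number of positives S ~ Bin(15, 0.5).
Step 4: Two-sided exact p-value = sum of Bin(15,0.5) probabilities at or below the observed probability = 0.118469.
Step 5: alpha = 0.05. fail to reject H0.

n_eff = 15, pos = 4, neg = 11, p = 0.118469, fail to reject H0.


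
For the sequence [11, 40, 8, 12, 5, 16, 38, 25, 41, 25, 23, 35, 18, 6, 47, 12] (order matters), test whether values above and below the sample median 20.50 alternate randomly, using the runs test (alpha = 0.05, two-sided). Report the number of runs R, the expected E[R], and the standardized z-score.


Step 1: Compute median = 20.50; label A = above, B = below.
Labels in order: BABBBBAAAAAABBAB  (n_A = 8, n_B = 8)
Step 2: Count runs R = 7.
Step 3: Under H0 (random ordering), E[R] = 2*n_A*n_B/(n_A+n_B) + 1 = 2*8*8/16 + 1 = 9.0000.
        Var[R] = 2*n_A*n_B*(2*n_A*n_B - n_A - n_B) / ((n_A+n_B)^2 * (n_A+n_B-1)) = 14336/3840 = 3.7333.
        SD[R] = 1.9322.
Step 4: Continuity-corrected z = (R + 0.5 - E[R]) / SD[R] = (7 + 0.5 - 9.0000) / 1.9322 = -0.7763.
Step 5: Two-sided p-value via normal approximation = 2*(1 - Phi(|z|)) = 0.437558.
Step 6: alpha = 0.05. fail to reject H0.

R = 7, z = -0.7763, p = 0.437558, fail to reject H0.


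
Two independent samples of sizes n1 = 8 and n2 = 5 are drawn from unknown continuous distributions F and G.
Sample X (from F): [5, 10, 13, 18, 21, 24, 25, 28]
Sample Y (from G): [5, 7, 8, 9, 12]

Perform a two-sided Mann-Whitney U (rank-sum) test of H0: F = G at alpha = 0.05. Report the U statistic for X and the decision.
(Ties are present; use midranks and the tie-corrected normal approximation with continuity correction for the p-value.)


Step 1: Combine and sort all 13 observations; assign midranks.
sorted (value, group): (5,X), (5,Y), (7,Y), (8,Y), (9,Y), (10,X), (12,Y), (13,X), (18,X), (21,X), (24,X), (25,X), (28,X)
ranks: 5->1.5, 5->1.5, 7->3, 8->4, 9->5, 10->6, 12->7, 13->8, 18->9, 21->10, 24->11, 25->12, 28->13
Step 2: Rank sum for X: R1 = 1.5 + 6 + 8 + 9 + 10 + 11 + 12 + 13 = 70.5.
Step 3: U_X = R1 - n1(n1+1)/2 = 70.5 - 8*9/2 = 70.5 - 36 = 34.5.
       U_Y = n1*n2 - U_X = 40 - 34.5 = 5.5.
Step 4: Ties are present, so use the tie-corrected normal approximation (with continuity correction) for the p-value.
Step 5: p-value = 0.040149; compare to alpha = 0.05. reject H0.

U_X = 34.5, p = 0.040149, reject H0 at alpha = 0.05.


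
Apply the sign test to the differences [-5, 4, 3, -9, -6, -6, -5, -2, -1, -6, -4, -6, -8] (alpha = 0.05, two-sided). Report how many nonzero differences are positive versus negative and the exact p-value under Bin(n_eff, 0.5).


Step 1: Discard zero differences. Original n = 13; n_eff = number of nonzero differences = 13.
Nonzero differences (with sign): -5, +4, +3, -9, -6, -6, -5, -2, -1, -6, -4, -6, -8
Step 2: Count signs: positive = 2, negative = 11.
Step 3: Under H0: P(positive) = 0.5, so the number of positives S ~ Bin(13, 0.5).
Step 4: Two-sided exact p-value = sum of Bin(13,0.5) probabilities at or below the observed probability = 0.022461.
Step 5: alpha = 0.05. reject H0.

n_eff = 13, pos = 2, neg = 11, p = 0.022461, reject H0.


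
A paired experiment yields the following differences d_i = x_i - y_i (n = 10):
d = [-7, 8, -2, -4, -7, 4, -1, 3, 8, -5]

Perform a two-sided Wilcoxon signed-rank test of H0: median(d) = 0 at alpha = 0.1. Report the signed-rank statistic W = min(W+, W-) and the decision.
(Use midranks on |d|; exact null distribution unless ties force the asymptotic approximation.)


Step 1: Drop any zero differences (none here) and take |d_i|.
|d| = [7, 8, 2, 4, 7, 4, 1, 3, 8, 5]
Step 2: Midrank |d_i| (ties get averaged ranks).
ranks: |7|->7.5, |8|->9.5, |2|->2, |4|->4.5, |7|->7.5, |4|->4.5, |1|->1, |3|->3, |8|->9.5, |5|->6
Step 3: Attach original signs; sum ranks with positive sign and with negative sign.
W+ = 9.5 + 4.5 + 3 + 9.5 = 26.5
W- = 7.5 + 2 + 4.5 + 7.5 + 1 + 6 = 28.5
(Check: W+ + W- = 55 should equal n(n+1)/2 = 55.)
Step 4: Test statistic W = min(W+, W-) = 26.5.
Step 5: Ties in |d|, so use the tie-corrected normal approximation.
        E[W] = n(n+1)/4 = 10*11/4 = 27.5.
        Tie groups: |d|=4 (t=2), |d|=7 (t=2), |d|=8 (t=2); sum(t^3 - t) = 18.
        Var[W] = n(n+1)(2n+1)/24 - sum(t^3-t)/48 = 2310/24 - 18/48 = 95.875.
        z = (W - E[W]) / sqrt(Var[W]) = (26.5 - 27.5) / 9.7916 = -0.1021.
        Two-sided p = 2*Phi(z) = 0.918655.
Step 6: alpha = 0.1. fail to reject H0.

W+ = 26.5, W- = 28.5, W = min = 26.5, p = 0.918655, fail to reject H0.


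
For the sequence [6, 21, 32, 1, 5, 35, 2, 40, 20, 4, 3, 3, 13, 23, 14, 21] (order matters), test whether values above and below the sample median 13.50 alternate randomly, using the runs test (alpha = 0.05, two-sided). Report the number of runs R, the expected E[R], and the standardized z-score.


Step 1: Compute median = 13.50; label A = above, B = below.
Labels in order: BAABBABAABBBBAAA  (n_A = 8, n_B = 8)
Step 2: Count runs R = 8.
Step 3: Under H0 (random ordering), E[R] = 2*n_A*n_B/(n_A+n_B) + 1 = 2*8*8/16 + 1 = 9.0000.
        Var[R] = 2*n_A*n_B*(2*n_A*n_B - n_A - n_B) / ((n_A+n_B)^2 * (n_A+n_B-1)) = 14336/3840 = 3.7333.
        SD[R] = 1.9322.
Step 4: Continuity-corrected z = (R + 0.5 - E[R]) / SD[R] = (8 + 0.5 - 9.0000) / 1.9322 = -0.2588.
Step 5: Two-sided p-value via normal approximation = 2*(1 - Phi(|z|)) = 0.795809.
Step 6: alpha = 0.05. fail to reject H0.

R = 8, z = -0.2588, p = 0.795809, fail to reject H0.


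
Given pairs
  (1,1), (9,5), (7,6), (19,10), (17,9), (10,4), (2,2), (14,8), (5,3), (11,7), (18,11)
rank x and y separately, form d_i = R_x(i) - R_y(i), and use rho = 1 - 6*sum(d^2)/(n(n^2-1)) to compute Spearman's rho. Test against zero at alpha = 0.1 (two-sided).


Step 1: Rank x and y separately (midranks; no ties here).
rank(x): 1->1, 9->5, 7->4, 19->11, 17->9, 10->6, 2->2, 14->8, 5->3, 11->7, 18->10
rank(y): 1->1, 5->5, 6->6, 10->10, 9->9, 4->4, 2->2, 8->8, 3->3, 7->7, 11->11
Step 2: d_i = R_x(i) - R_y(i); compute d_i^2.
  (1-1)^2=0, (5-5)^2=0, (4-6)^2=4, (11-10)^2=1, (9-9)^2=0, (6-4)^2=4, (2-2)^2=0, (8-8)^2=0, (3-3)^2=0, (7-7)^2=0, (10-11)^2=1
sum(d^2) = 10.
Step 3: rho = 1 - 6*10 / (11*(11^2 - 1)) = 1 - 60/1320 = 0.954545.
Step 4: Under H0, t = rho * sqrt((n-2)/(1-rho^2)) = 9.6074 ~ t(9).
Step 5: Two-sided p-value from the t-distribution with 9 df = 0.000005.
Step 6: alpha = 0.1. reject H0.

rho = 0.9545, p = 0.000005, reject H0 at alpha = 0.1.


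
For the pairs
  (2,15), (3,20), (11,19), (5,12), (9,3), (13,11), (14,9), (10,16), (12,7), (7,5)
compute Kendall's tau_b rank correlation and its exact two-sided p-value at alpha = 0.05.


Step 1: Enumerate the 45 unordered pairs (i,j) with i<j and classify each by sign(x_j-x_i) * sign(y_j-y_i).
  (1,2):dx=+1,dy=+5->C; (1,3):dx=+9,dy=+4->C; (1,4):dx=+3,dy=-3->D; (1,5):dx=+7,dy=-12->D
  (1,6):dx=+11,dy=-4->D; (1,7):dx=+12,dy=-6->D; (1,8):dx=+8,dy=+1->C; (1,9):dx=+10,dy=-8->D
  (1,10):dx=+5,dy=-10->D; (2,3):dx=+8,dy=-1->D; (2,4):dx=+2,dy=-8->D; (2,5):dx=+6,dy=-17->D
  (2,6):dx=+10,dy=-9->D; (2,7):dx=+11,dy=-11->D; (2,8):dx=+7,dy=-4->D; (2,9):dx=+9,dy=-13->D
  (2,10):dx=+4,dy=-15->D; (3,4):dx=-6,dy=-7->C; (3,5):dx=-2,dy=-16->C; (3,6):dx=+2,dy=-8->D
  (3,7):dx=+3,dy=-10->D; (3,8):dx=-1,dy=-3->C; (3,9):dx=+1,dy=-12->D; (3,10):dx=-4,dy=-14->C
  (4,5):dx=+4,dy=-9->D; (4,6):dx=+8,dy=-1->D; (4,7):dx=+9,dy=-3->D; (4,8):dx=+5,dy=+4->C
  (4,9):dx=+7,dy=-5->D; (4,10):dx=+2,dy=-7->D; (5,6):dx=+4,dy=+8->C; (5,7):dx=+5,dy=+6->C
  (5,8):dx=+1,dy=+13->C; (5,9):dx=+3,dy=+4->C; (5,10):dx=-2,dy=+2->D; (6,7):dx=+1,dy=-2->D
  (6,8):dx=-3,dy=+5->D; (6,9):dx=-1,dy=-4->C; (6,10):dx=-6,dy=-6->C; (7,8):dx=-4,dy=+7->D
  (7,9):dx=-2,dy=-2->C; (7,10):dx=-7,dy=-4->C; (8,9):dx=+2,dy=-9->D; (8,10):dx=-3,dy=-11->C
  (9,10):dx=-5,dy=-2->C
Step 2: C = 18, D = 27, total pairs = 45.
Step 3: tau = (C - D)/(n(n-1)/2) = (18 - 27)/45 = -0.200000.
Step 4: Exact two-sided p-value (enumerate n! = 3628800 permutations of y under H0): p = 0.484313.
Step 5: alpha = 0.05. fail to reject H0.

tau_b = -0.2000 (C=18, D=27), p = 0.484313, fail to reject H0.


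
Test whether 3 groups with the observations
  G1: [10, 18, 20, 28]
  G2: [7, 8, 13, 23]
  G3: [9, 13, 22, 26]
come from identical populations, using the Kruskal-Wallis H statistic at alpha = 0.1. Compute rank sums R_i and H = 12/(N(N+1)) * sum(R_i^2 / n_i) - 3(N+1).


Step 1: Combine all N = 12 observations and assign midranks.
sorted (value, group, rank): (7,G2,1), (8,G2,2), (9,G3,3), (10,G1,4), (13,G2,5.5), (13,G3,5.5), (18,G1,7), (20,G1,8), (22,G3,9), (23,G2,10), (26,G3,11), (28,G1,12)
Step 2: Sum ranks within each group.
R_1 = 31 (n_1 = 4)
R_2 = 18.5 (n_2 = 4)
R_3 = 28.5 (n_3 = 4)
Step 3: H = 12/(N(N+1)) * sum(R_i^2/n_i) - 3(N+1)
     = 12/(12*13) * (31^2/4 + 18.5^2/4 + 28.5^2/4) - 3*13
     = 0.076923 * 528.875 - 39
     = 1.682692.
Step 4: Ties present; correction factor C = 1 - 6/(12^3 - 12) = 0.996503. Corrected H = 1.682692 / 0.996503 = 1.688596.
Step 5: Under H0, H ~ chi^2(2); p-value = 0.429859.
Step 6: alpha = 0.1. fail to reject H0.

H = 1.6886, df = 2, p = 0.429859, fail to reject H0.


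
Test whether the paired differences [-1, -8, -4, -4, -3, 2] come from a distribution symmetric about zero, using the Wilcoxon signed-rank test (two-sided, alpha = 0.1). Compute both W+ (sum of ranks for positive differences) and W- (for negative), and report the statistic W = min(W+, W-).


Step 1: Drop any zero differences (none here) and take |d_i|.
|d| = [1, 8, 4, 4, 3, 2]
Step 2: Midrank |d_i| (ties get averaged ranks).
ranks: |1|->1, |8|->6, |4|->4.5, |4|->4.5, |3|->3, |2|->2
Step 3: Attach original signs; sum ranks with positive sign and with negative sign.
W+ = 2 = 2
W- = 1 + 6 + 4.5 + 4.5 + 3 = 19
(Check: W+ + W- = 21 should equal n(n+1)/2 = 21.)
Step 4: Test statistic W = min(W+, W-) = 2.
Step 5: Ties in |d|, so use the tie-corrected normal approximation.
        E[W] = n(n+1)/4 = 6*7/4 = 10.5.
        Tie groups: |d|=4 (t=2); sum(t^3 - t) = 6.
        Var[W] = n(n+1)(2n+1)/24 - sum(t^3-t)/48 = 546/24 - 6/48 = 22.625.
        z = (W - E[W]) / sqrt(Var[W]) = (2 - 10.5) / 4.7566 = -1.7870.
        Two-sided p = 2*Phi(z) = 0.073937.
Step 6: alpha = 0.1. reject H0.

W+ = 2, W- = 19, W = min = 2, p = 0.073937, reject H0.


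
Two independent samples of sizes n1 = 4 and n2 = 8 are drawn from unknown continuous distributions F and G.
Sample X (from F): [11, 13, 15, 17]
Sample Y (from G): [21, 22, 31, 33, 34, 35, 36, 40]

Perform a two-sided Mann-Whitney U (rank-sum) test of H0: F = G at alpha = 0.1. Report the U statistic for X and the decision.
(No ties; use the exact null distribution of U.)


Step 1: Combine and sort all 12 observations; assign midranks.
sorted (value, group): (11,X), (13,X), (15,X), (17,X), (21,Y), (22,Y), (31,Y), (33,Y), (34,Y), (35,Y), (36,Y), (40,Y)
ranks: 11->1, 13->2, 15->3, 17->4, 21->5, 22->6, 31->7, 33->8, 34->9, 35->10, 36->11, 40->12
Step 2: Rank sum for X: R1 = 1 + 2 + 3 + 4 = 10.
Step 3: U_X = R1 - n1(n1+1)/2 = 10 - 4*5/2 = 10 - 10 = 0.
       U_Y = n1*n2 - U_X = 32 - 0 = 32.
Step 4: No ties, so the exact null distribution of U (based on enumerating the C(12,4) = 495 equally likely rank assignments) gives the two-sided p-value.
Step 5: p-value = 0.004040; compare to alpha = 0.1. reject H0.

U_X = 0, p = 0.004040, reject H0 at alpha = 0.1.


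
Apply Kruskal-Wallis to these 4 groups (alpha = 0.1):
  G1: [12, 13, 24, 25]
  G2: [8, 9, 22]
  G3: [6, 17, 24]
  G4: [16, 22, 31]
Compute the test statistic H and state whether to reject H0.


Step 1: Combine all N = 13 observations and assign midranks.
sorted (value, group, rank): (6,G3,1), (8,G2,2), (9,G2,3), (12,G1,4), (13,G1,5), (16,G4,6), (17,G3,7), (22,G2,8.5), (22,G4,8.5), (24,G1,10.5), (24,G3,10.5), (25,G1,12), (31,G4,13)
Step 2: Sum ranks within each group.
R_1 = 31.5 (n_1 = 4)
R_2 = 13.5 (n_2 = 3)
R_3 = 18.5 (n_3 = 3)
R_4 = 27.5 (n_4 = 3)
Step 3: H = 12/(N(N+1)) * sum(R_i^2/n_i) - 3(N+1)
     = 12/(13*14) * (31.5^2/4 + 13.5^2/3 + 18.5^2/3 + 27.5^2/3) - 3*14
     = 0.065934 * 674.979 - 42
     = 2.504121.
Step 4: Ties present; correction factor C = 1 - 12/(13^3 - 13) = 0.994505. Corrected H = 2.504121 / 0.994505 = 2.517956.
Step 5: Under H0, H ~ chi^2(3); p-value = 0.472055.
Step 6: alpha = 0.1. fail to reject H0.

H = 2.5180, df = 3, p = 0.472055, fail to reject H0.


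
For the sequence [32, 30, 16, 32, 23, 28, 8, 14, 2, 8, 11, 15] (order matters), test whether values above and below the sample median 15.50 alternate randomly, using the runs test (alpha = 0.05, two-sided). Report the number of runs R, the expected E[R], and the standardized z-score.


Step 1: Compute median = 15.50; label A = above, B = below.
Labels in order: AAAAAABBBBBB  (n_A = 6, n_B = 6)
Step 2: Count runs R = 2.
Step 3: Under H0 (random ordering), E[R] = 2*n_A*n_B/(n_A+n_B) + 1 = 2*6*6/12 + 1 = 7.0000.
        Var[R] = 2*n_A*n_B*(2*n_A*n_B - n_A - n_B) / ((n_A+n_B)^2 * (n_A+n_B-1)) = 4320/1584 = 2.7273.
        SD[R] = 1.6514.
Step 4: Continuity-corrected z = (R + 0.5 - E[R]) / SD[R] = (2 + 0.5 - 7.0000) / 1.6514 = -2.7249.
Step 5: Two-sided p-value via normal approximation = 2*(1 - Phi(|z|)) = 0.006432.
Step 6: alpha = 0.05. reject H0.

R = 2, z = -2.7249, p = 0.006432, reject H0.


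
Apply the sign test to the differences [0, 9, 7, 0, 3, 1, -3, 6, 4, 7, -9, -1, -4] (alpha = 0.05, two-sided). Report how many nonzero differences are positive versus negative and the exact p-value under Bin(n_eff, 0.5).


Step 1: Discard zero differences. Original n = 13; n_eff = number of nonzero differences = 11.
Nonzero differences (with sign): +9, +7, +3, +1, -3, +6, +4, +7, -9, -1, -4
Step 2: Count signs: positive = 7, negative = 4.
Step 3: Under H0: P(positive) = 0.5, so the number of positives S ~ Bin(11, 0.5).
Step 4: Two-sided exact p-value = sum of Bin(11,0.5) probabilities at or below the observed probability = 0.548828.
Step 5: alpha = 0.05. fail to reject H0.

n_eff = 11, pos = 7, neg = 4, p = 0.548828, fail to reject H0.


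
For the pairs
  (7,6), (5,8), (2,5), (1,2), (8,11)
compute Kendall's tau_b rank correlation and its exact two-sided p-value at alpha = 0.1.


Step 1: Enumerate the 10 unordered pairs (i,j) with i<j and classify each by sign(x_j-x_i) * sign(y_j-y_i).
  (1,2):dx=-2,dy=+2->D; (1,3):dx=-5,dy=-1->C; (1,4):dx=-6,dy=-4->C; (1,5):dx=+1,dy=+5->C
  (2,3):dx=-3,dy=-3->C; (2,4):dx=-4,dy=-6->C; (2,5):dx=+3,dy=+3->C; (3,4):dx=-1,dy=-3->C
  (3,5):dx=+6,dy=+6->C; (4,5):dx=+7,dy=+9->C
Step 2: C = 9, D = 1, total pairs = 10.
Step 3: tau = (C - D)/(n(n-1)/2) = (9 - 1)/10 = 0.800000.
Step 4: Exact two-sided p-value (enumerate n! = 120 permutations of y under H0): p = 0.083333.
Step 5: alpha = 0.1. reject H0.

tau_b = 0.8000 (C=9, D=1), p = 0.083333, reject H0.


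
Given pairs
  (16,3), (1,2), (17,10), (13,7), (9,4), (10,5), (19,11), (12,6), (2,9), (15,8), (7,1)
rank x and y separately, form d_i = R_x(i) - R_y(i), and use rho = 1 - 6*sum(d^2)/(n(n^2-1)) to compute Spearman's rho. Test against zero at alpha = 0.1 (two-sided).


Step 1: Rank x and y separately (midranks; no ties here).
rank(x): 16->9, 1->1, 17->10, 13->7, 9->4, 10->5, 19->11, 12->6, 2->2, 15->8, 7->3
rank(y): 3->3, 2->2, 10->10, 7->7, 4->4, 5->5, 11->11, 6->6, 9->9, 8->8, 1->1
Step 2: d_i = R_x(i) - R_y(i); compute d_i^2.
  (9-3)^2=36, (1-2)^2=1, (10-10)^2=0, (7-7)^2=0, (4-4)^2=0, (5-5)^2=0, (11-11)^2=0, (6-6)^2=0, (2-9)^2=49, (8-8)^2=0, (3-1)^2=4
sum(d^2) = 90.
Step 3: rho = 1 - 6*90 / (11*(11^2 - 1)) = 1 - 540/1320 = 0.590909.
Step 4: Under H0, t = rho * sqrt((n-2)/(1-rho^2)) = 2.1974 ~ t(9).
Step 5: Two-sided p-value from the t-distribution with 9 df = 0.055576.
Step 6: alpha = 0.1. reject H0.

rho = 0.5909, p = 0.055576, reject H0 at alpha = 0.1.


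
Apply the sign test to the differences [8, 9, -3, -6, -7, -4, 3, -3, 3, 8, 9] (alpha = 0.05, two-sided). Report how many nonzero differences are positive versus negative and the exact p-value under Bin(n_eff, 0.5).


Step 1: Discard zero differences. Original n = 11; n_eff = number of nonzero differences = 11.
Nonzero differences (with sign): +8, +9, -3, -6, -7, -4, +3, -3, +3, +8, +9
Step 2: Count signs: positive = 6, negative = 5.
Step 3: Under H0: P(positive) = 0.5, so the number of positives S ~ Bin(11, 0.5).
Step 4: Two-sided exact p-value = sum of Bin(11,0.5) probabilities at or below the observed probability = 1.000000.
Step 5: alpha = 0.05. fail to reject H0.

n_eff = 11, pos = 6, neg = 5, p = 1.000000, fail to reject H0.


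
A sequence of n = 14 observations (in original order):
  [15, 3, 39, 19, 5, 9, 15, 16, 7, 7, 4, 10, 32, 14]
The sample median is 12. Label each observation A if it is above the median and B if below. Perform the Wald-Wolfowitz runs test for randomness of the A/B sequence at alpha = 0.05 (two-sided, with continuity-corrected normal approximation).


Step 1: Compute median = 12; label A = above, B = below.
Labels in order: ABAABBAABBBBAA  (n_A = 7, n_B = 7)
Step 2: Count runs R = 7.
Step 3: Under H0 (random ordering), E[R] = 2*n_A*n_B/(n_A+n_B) + 1 = 2*7*7/14 + 1 = 8.0000.
        Var[R] = 2*n_A*n_B*(2*n_A*n_B - n_A - n_B) / ((n_A+n_B)^2 * (n_A+n_B-1)) = 8232/2548 = 3.2308.
        SD[R] = 1.7974.
Step 4: Continuity-corrected z = (R + 0.5 - E[R]) / SD[R] = (7 + 0.5 - 8.0000) / 1.7974 = -0.2782.
Step 5: Two-sided p-value via normal approximation = 2*(1 - Phi(|z|)) = 0.780879.
Step 6: alpha = 0.05. fail to reject H0.

R = 7, z = -0.2782, p = 0.780879, fail to reject H0.


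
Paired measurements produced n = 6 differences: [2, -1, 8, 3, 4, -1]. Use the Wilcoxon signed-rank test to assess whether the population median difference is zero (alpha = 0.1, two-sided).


Step 1: Drop any zero differences (none here) and take |d_i|.
|d| = [2, 1, 8, 3, 4, 1]
Step 2: Midrank |d_i| (ties get averaged ranks).
ranks: |2|->3, |1|->1.5, |8|->6, |3|->4, |4|->5, |1|->1.5
Step 3: Attach original signs; sum ranks with positive sign and with negative sign.
W+ = 3 + 6 + 4 + 5 = 18
W- = 1.5 + 1.5 = 3
(Check: W+ + W- = 21 should equal n(n+1)/2 = 21.)
Step 4: Test statistic W = min(W+, W-) = 3.
Step 5: Ties in |d|, so use the tie-corrected normal approximation.
        E[W] = n(n+1)/4 = 6*7/4 = 10.5.
        Tie groups: |d|=1 (t=2); sum(t^3 - t) = 6.
        Var[W] = n(n+1)(2n+1)/24 - sum(t^3-t)/48 = 546/24 - 6/48 = 22.625.
        z = (W - E[W]) / sqrt(Var[W]) = (3 - 10.5) / 4.7566 = -1.5768.
        Two-sided p = 2*Phi(z) = 0.114850.
Step 6: alpha = 0.1. fail to reject H0.

W+ = 18, W- = 3, W = min = 3, p = 0.114850, fail to reject H0.


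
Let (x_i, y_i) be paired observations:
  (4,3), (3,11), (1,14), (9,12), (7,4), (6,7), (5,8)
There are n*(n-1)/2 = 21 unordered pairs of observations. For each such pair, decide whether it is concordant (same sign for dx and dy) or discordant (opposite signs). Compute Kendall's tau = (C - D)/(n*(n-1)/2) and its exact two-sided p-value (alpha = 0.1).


Step 1: Enumerate the 21 unordered pairs (i,j) with i<j and classify each by sign(x_j-x_i) * sign(y_j-y_i).
  (1,2):dx=-1,dy=+8->D; (1,3):dx=-3,dy=+11->D; (1,4):dx=+5,dy=+9->C; (1,5):dx=+3,dy=+1->C
  (1,6):dx=+2,dy=+4->C; (1,7):dx=+1,dy=+5->C; (2,3):dx=-2,dy=+3->D; (2,4):dx=+6,dy=+1->C
  (2,5):dx=+4,dy=-7->D; (2,6):dx=+3,dy=-4->D; (2,7):dx=+2,dy=-3->D; (3,4):dx=+8,dy=-2->D
  (3,5):dx=+6,dy=-10->D; (3,6):dx=+5,dy=-7->D; (3,7):dx=+4,dy=-6->D; (4,5):dx=-2,dy=-8->C
  (4,6):dx=-3,dy=-5->C; (4,7):dx=-4,dy=-4->C; (5,6):dx=-1,dy=+3->D; (5,7):dx=-2,dy=+4->D
  (6,7):dx=-1,dy=+1->D
Step 2: C = 8, D = 13, total pairs = 21.
Step 3: tau = (C - D)/(n(n-1)/2) = (8 - 13)/21 = -0.238095.
Step 4: Exact two-sided p-value (enumerate n! = 5040 permutations of y under H0): p = 0.561905.
Step 5: alpha = 0.1. fail to reject H0.

tau_b = -0.2381 (C=8, D=13), p = 0.561905, fail to reject H0.


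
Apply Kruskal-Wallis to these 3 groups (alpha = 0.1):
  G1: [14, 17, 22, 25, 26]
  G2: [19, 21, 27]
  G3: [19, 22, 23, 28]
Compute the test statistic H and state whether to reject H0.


Step 1: Combine all N = 12 observations and assign midranks.
sorted (value, group, rank): (14,G1,1), (17,G1,2), (19,G2,3.5), (19,G3,3.5), (21,G2,5), (22,G1,6.5), (22,G3,6.5), (23,G3,8), (25,G1,9), (26,G1,10), (27,G2,11), (28,G3,12)
Step 2: Sum ranks within each group.
R_1 = 28.5 (n_1 = 5)
R_2 = 19.5 (n_2 = 3)
R_3 = 30 (n_3 = 4)
Step 3: H = 12/(N(N+1)) * sum(R_i^2/n_i) - 3(N+1)
     = 12/(12*13) * (28.5^2/5 + 19.5^2/3 + 30^2/4) - 3*13
     = 0.076923 * 514.2 - 39
     = 0.553846.
Step 4: Ties present; correction factor C = 1 - 12/(12^3 - 12) = 0.993007. Corrected H = 0.553846 / 0.993007 = 0.557746.
Step 5: Under H0, H ~ chi^2(2); p-value = 0.756636.
Step 6: alpha = 0.1. fail to reject H0.

H = 0.5577, df = 2, p = 0.756636, fail to reject H0.


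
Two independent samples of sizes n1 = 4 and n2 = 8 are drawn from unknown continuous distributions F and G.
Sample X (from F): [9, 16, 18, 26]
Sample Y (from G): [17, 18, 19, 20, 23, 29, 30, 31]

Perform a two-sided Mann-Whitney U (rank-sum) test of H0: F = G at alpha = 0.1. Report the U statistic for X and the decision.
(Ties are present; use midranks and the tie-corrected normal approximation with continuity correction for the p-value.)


Step 1: Combine and sort all 12 observations; assign midranks.
sorted (value, group): (9,X), (16,X), (17,Y), (18,X), (18,Y), (19,Y), (20,Y), (23,Y), (26,X), (29,Y), (30,Y), (31,Y)
ranks: 9->1, 16->2, 17->3, 18->4.5, 18->4.5, 19->6, 20->7, 23->8, 26->9, 29->10, 30->11, 31->12
Step 2: Rank sum for X: R1 = 1 + 2 + 4.5 + 9 = 16.5.
Step 3: U_X = R1 - n1(n1+1)/2 = 16.5 - 4*5/2 = 16.5 - 10 = 6.5.
       U_Y = n1*n2 - U_X = 32 - 6.5 = 25.5.
Step 4: Ties are present, so use the tie-corrected normal approximation (with continuity correction) for the p-value.
Step 5: p-value = 0.125707; compare to alpha = 0.1. fail to reject H0.

U_X = 6.5, p = 0.125707, fail to reject H0 at alpha = 0.1.


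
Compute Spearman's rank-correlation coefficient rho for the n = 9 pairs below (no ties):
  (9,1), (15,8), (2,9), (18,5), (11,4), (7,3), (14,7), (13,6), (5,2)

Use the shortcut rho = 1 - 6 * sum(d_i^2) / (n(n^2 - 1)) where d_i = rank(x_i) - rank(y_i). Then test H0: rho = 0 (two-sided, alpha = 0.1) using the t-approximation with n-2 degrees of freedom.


Step 1: Rank x and y separately (midranks; no ties here).
rank(x): 9->4, 15->8, 2->1, 18->9, 11->5, 7->3, 14->7, 13->6, 5->2
rank(y): 1->1, 8->8, 9->9, 5->5, 4->4, 3->3, 7->7, 6->6, 2->2
Step 2: d_i = R_x(i) - R_y(i); compute d_i^2.
  (4-1)^2=9, (8-8)^2=0, (1-9)^2=64, (9-5)^2=16, (5-4)^2=1, (3-3)^2=0, (7-7)^2=0, (6-6)^2=0, (2-2)^2=0
sum(d^2) = 90.
Step 3: rho = 1 - 6*90 / (9*(9^2 - 1)) = 1 - 540/720 = 0.250000.
Step 4: Under H0, t = rho * sqrt((n-2)/(1-rho^2)) = 0.6831 ~ t(7).
Step 5: Two-sided p-value from the t-distribution with 7 df = 0.516490.
Step 6: alpha = 0.1. fail to reject H0.

rho = 0.2500, p = 0.516490, fail to reject H0 at alpha = 0.1.


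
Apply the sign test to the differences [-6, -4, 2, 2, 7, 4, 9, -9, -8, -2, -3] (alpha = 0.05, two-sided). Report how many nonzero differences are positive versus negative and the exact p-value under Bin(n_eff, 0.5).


Step 1: Discard zero differences. Original n = 11; n_eff = number of nonzero differences = 11.
Nonzero differences (with sign): -6, -4, +2, +2, +7, +4, +9, -9, -8, -2, -3
Step 2: Count signs: positive = 5, negative = 6.
Step 3: Under H0: P(positive) = 0.5, so the number of positives S ~ Bin(11, 0.5).
Step 4: Two-sided exact p-value = sum of Bin(11,0.5) probabilities at or below the observed probability = 1.000000.
Step 5: alpha = 0.05. fail to reject H0.

n_eff = 11, pos = 5, neg = 6, p = 1.000000, fail to reject H0.


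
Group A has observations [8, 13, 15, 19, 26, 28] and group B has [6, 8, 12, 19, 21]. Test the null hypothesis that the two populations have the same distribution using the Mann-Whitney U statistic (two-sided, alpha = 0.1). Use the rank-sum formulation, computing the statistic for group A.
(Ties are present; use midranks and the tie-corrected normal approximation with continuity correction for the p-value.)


Step 1: Combine and sort all 11 observations; assign midranks.
sorted (value, group): (6,Y), (8,X), (8,Y), (12,Y), (13,X), (15,X), (19,X), (19,Y), (21,Y), (26,X), (28,X)
ranks: 6->1, 8->2.5, 8->2.5, 12->4, 13->5, 15->6, 19->7.5, 19->7.5, 21->9, 26->10, 28->11
Step 2: Rank sum for X: R1 = 2.5 + 5 + 6 + 7.5 + 10 + 11 = 42.
Step 3: U_X = R1 - n1(n1+1)/2 = 42 - 6*7/2 = 42 - 21 = 21.
       U_Y = n1*n2 - U_X = 30 - 21 = 9.
Step 4: Ties are present, so use the tie-corrected normal approximation (with continuity correction) for the p-value.
Step 5: p-value = 0.313093; compare to alpha = 0.1. fail to reject H0.

U_X = 21, p = 0.313093, fail to reject H0 at alpha = 0.1.


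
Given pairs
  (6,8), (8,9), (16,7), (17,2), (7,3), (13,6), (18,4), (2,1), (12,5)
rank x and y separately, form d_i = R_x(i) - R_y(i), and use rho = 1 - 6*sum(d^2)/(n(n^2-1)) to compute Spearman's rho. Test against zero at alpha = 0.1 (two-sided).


Step 1: Rank x and y separately (midranks; no ties here).
rank(x): 6->2, 8->4, 16->7, 17->8, 7->3, 13->6, 18->9, 2->1, 12->5
rank(y): 8->8, 9->9, 7->7, 2->2, 3->3, 6->6, 4->4, 1->1, 5->5
Step 2: d_i = R_x(i) - R_y(i); compute d_i^2.
  (2-8)^2=36, (4-9)^2=25, (7-7)^2=0, (8-2)^2=36, (3-3)^2=0, (6-6)^2=0, (9-4)^2=25, (1-1)^2=0, (5-5)^2=0
sum(d^2) = 122.
Step 3: rho = 1 - 6*122 / (9*(9^2 - 1)) = 1 - 732/720 = -0.016667.
Step 4: Under H0, t = rho * sqrt((n-2)/(1-rho^2)) = -0.0441 ~ t(7).
Step 5: Two-sided p-value from the t-distribution with 7 df = 0.966055.
Step 6: alpha = 0.1. fail to reject H0.

rho = -0.0167, p = 0.966055, fail to reject H0 at alpha = 0.1.


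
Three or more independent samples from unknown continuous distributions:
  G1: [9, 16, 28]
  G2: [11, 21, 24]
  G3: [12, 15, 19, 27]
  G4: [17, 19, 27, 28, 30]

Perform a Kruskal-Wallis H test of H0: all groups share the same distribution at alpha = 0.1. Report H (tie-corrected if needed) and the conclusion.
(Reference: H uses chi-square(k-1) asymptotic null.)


Step 1: Combine all N = 15 observations and assign midranks.
sorted (value, group, rank): (9,G1,1), (11,G2,2), (12,G3,3), (15,G3,4), (16,G1,5), (17,G4,6), (19,G3,7.5), (19,G4,7.5), (21,G2,9), (24,G2,10), (27,G3,11.5), (27,G4,11.5), (28,G1,13.5), (28,G4,13.5), (30,G4,15)
Step 2: Sum ranks within each group.
R_1 = 19.5 (n_1 = 3)
R_2 = 21 (n_2 = 3)
R_3 = 26 (n_3 = 4)
R_4 = 53.5 (n_4 = 5)
Step 3: H = 12/(N(N+1)) * sum(R_i^2/n_i) - 3(N+1)
     = 12/(15*16) * (19.5^2/3 + 21^2/3 + 26^2/4 + 53.5^2/5) - 3*16
     = 0.050000 * 1015.2 - 48
     = 2.760000.
Step 4: Ties present; correction factor C = 1 - 18/(15^3 - 15) = 0.994643. Corrected H = 2.760000 / 0.994643 = 2.774865.
Step 5: Under H0, H ~ chi^2(3); p-value = 0.427654.
Step 6: alpha = 0.1. fail to reject H0.

H = 2.7749, df = 3, p = 0.427654, fail to reject H0.


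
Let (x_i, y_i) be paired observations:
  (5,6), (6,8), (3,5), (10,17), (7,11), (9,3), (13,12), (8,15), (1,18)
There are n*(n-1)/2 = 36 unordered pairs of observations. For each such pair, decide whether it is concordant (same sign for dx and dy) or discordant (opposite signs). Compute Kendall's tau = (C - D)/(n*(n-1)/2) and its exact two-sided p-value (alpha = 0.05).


Step 1: Enumerate the 36 unordered pairs (i,j) with i<j and classify each by sign(x_j-x_i) * sign(y_j-y_i).
  (1,2):dx=+1,dy=+2->C; (1,3):dx=-2,dy=-1->C; (1,4):dx=+5,dy=+11->C; (1,5):dx=+2,dy=+5->C
  (1,6):dx=+4,dy=-3->D; (1,7):dx=+8,dy=+6->C; (1,8):dx=+3,dy=+9->C; (1,9):dx=-4,dy=+12->D
  (2,3):dx=-3,dy=-3->C; (2,4):dx=+4,dy=+9->C; (2,5):dx=+1,dy=+3->C; (2,6):dx=+3,dy=-5->D
  (2,7):dx=+7,dy=+4->C; (2,8):dx=+2,dy=+7->C; (2,9):dx=-5,dy=+10->D; (3,4):dx=+7,dy=+12->C
  (3,5):dx=+4,dy=+6->C; (3,6):dx=+6,dy=-2->D; (3,7):dx=+10,dy=+7->C; (3,8):dx=+5,dy=+10->C
  (3,9):dx=-2,dy=+13->D; (4,5):dx=-3,dy=-6->C; (4,6):dx=-1,dy=-14->C; (4,7):dx=+3,dy=-5->D
  (4,8):dx=-2,dy=-2->C; (4,9):dx=-9,dy=+1->D; (5,6):dx=+2,dy=-8->D; (5,7):dx=+6,dy=+1->C
  (5,8):dx=+1,dy=+4->C; (5,9):dx=-6,dy=+7->D; (6,7):dx=+4,dy=+9->C; (6,8):dx=-1,dy=+12->D
  (6,9):dx=-8,dy=+15->D; (7,8):dx=-5,dy=+3->D; (7,9):dx=-12,dy=+6->D; (8,9):dx=-7,dy=+3->D
Step 2: C = 21, D = 15, total pairs = 36.
Step 3: tau = (C - D)/(n(n-1)/2) = (21 - 15)/36 = 0.166667.
Step 4: Exact two-sided p-value (enumerate n! = 362880 permutations of y under H0): p = 0.612202.
Step 5: alpha = 0.05. fail to reject H0.

tau_b = 0.1667 (C=21, D=15), p = 0.612202, fail to reject H0.


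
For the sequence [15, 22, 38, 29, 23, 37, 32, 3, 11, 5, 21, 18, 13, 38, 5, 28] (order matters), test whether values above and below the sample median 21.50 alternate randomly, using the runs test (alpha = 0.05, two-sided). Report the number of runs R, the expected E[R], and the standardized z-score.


Step 1: Compute median = 21.50; label A = above, B = below.
Labels in order: BAAAAAABBBBBBABA  (n_A = 8, n_B = 8)
Step 2: Count runs R = 6.
Step 3: Under H0 (random ordering), E[R] = 2*n_A*n_B/(n_A+n_B) + 1 = 2*8*8/16 + 1 = 9.0000.
        Var[R] = 2*n_A*n_B*(2*n_A*n_B - n_A - n_B) / ((n_A+n_B)^2 * (n_A+n_B-1)) = 14336/3840 = 3.7333.
        SD[R] = 1.9322.
Step 4: Continuity-corrected z = (R + 0.5 - E[R]) / SD[R] = (6 + 0.5 - 9.0000) / 1.9322 = -1.2939.
Step 5: Two-sided p-value via normal approximation = 2*(1 - Phi(|z|)) = 0.195709.
Step 6: alpha = 0.05. fail to reject H0.

R = 6, z = -1.2939, p = 0.195709, fail to reject H0.


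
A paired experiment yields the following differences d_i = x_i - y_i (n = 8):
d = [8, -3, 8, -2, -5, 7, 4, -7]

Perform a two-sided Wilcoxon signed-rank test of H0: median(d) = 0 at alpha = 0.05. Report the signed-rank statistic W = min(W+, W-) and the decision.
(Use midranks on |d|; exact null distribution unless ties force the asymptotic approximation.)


Step 1: Drop any zero differences (none here) and take |d_i|.
|d| = [8, 3, 8, 2, 5, 7, 4, 7]
Step 2: Midrank |d_i| (ties get averaged ranks).
ranks: |8|->7.5, |3|->2, |8|->7.5, |2|->1, |5|->4, |7|->5.5, |4|->3, |7|->5.5
Step 3: Attach original signs; sum ranks with positive sign and with negative sign.
W+ = 7.5 + 7.5 + 5.5 + 3 = 23.5
W- = 2 + 1 + 4 + 5.5 = 12.5
(Check: W+ + W- = 36 should equal n(n+1)/2 = 36.)
Step 4: Test statistic W = min(W+, W-) = 12.5.
Step 5: Ties in |d|, so use the tie-corrected normal approximation.
        E[W] = n(n+1)/4 = 8*9/4 = 18.
        Tie groups: |d|=7 (t=2), |d|=8 (t=2); sum(t^3 - t) = 12.
        Var[W] = n(n+1)(2n+1)/24 - sum(t^3-t)/48 = 1224/24 - 12/48 = 50.75.
        z = (W - E[W]) / sqrt(Var[W]) = (12.5 - 18) / 7.1239 = -0.7720.
        Two-sided p = 2*Phi(z) = 0.440086.
Step 6: alpha = 0.05. fail to reject H0.

W+ = 23.5, W- = 12.5, W = min = 12.5, p = 0.440086, fail to reject H0.


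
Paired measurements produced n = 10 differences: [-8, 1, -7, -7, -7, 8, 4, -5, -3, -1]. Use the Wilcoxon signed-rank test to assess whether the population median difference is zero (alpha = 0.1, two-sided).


Step 1: Drop any zero differences (none here) and take |d_i|.
|d| = [8, 1, 7, 7, 7, 8, 4, 5, 3, 1]
Step 2: Midrank |d_i| (ties get averaged ranks).
ranks: |8|->9.5, |1|->1.5, |7|->7, |7|->7, |7|->7, |8|->9.5, |4|->4, |5|->5, |3|->3, |1|->1.5
Step 3: Attach original signs; sum ranks with positive sign and with negative sign.
W+ = 1.5 + 9.5 + 4 = 15
W- = 9.5 + 7 + 7 + 7 + 5 + 3 + 1.5 = 40
(Check: W+ + W- = 55 should equal n(n+1)/2 = 55.)
Step 4: Test statistic W = min(W+, W-) = 15.
Step 5: Ties in |d|, so use the tie-corrected normal approximation.
        E[W] = n(n+1)/4 = 10*11/4 = 27.5.
        Tie groups: |d|=1 (t=2), |d|=7 (t=3), |d|=8 (t=2); sum(t^3 - t) = 36.
        Var[W] = n(n+1)(2n+1)/24 - sum(t^3-t)/48 = 2310/24 - 36/48 = 95.5.
        z = (W - E[W]) / sqrt(Var[W]) = (15 - 27.5) / 9.7724 = -1.2791.
        Two-sided p = 2*Phi(z) = 0.200858.
Step 6: alpha = 0.1. fail to reject H0.

W+ = 15, W- = 40, W = min = 15, p = 0.200858, fail to reject H0.
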